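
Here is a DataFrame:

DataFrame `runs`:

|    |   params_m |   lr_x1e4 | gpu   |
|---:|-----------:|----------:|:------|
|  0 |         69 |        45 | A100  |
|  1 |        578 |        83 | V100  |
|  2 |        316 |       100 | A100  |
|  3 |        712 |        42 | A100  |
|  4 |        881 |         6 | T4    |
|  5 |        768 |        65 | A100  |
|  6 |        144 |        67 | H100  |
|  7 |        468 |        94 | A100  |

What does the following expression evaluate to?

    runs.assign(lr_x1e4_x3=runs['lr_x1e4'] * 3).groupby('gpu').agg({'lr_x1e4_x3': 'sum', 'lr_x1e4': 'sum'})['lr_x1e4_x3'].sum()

add column lr_x1e4_x3 = runs['lr_x1e4'] * 3:
   params_m  lr_x1e4   gpu  lr_x1e4_x3
0        69       45  A100         135
1       578       83  V100         249
2       316      100  A100         300
3       712       42  A100         126
4       881        6    T4          18
5       768       65  A100         195
6       144       67  H100         201
7       468       94  A100         282
group by gpu: sum(lr_x1e4_x3), sum(lr_x1e4):
      lr_x1e4_x3  lr_x1e4
gpu                      
A100        1038      346
H100         201       67
T4            18        6
V100         249       83

1506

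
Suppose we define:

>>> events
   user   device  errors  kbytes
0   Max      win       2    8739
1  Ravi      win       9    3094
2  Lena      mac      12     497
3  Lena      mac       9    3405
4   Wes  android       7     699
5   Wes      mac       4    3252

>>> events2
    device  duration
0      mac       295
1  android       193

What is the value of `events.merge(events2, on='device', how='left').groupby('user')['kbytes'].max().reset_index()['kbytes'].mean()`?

4622.5

merge on 'device' (how='left') → 6 rows:
   user   device  errors  kbytes  duration
0   Max      win       2    8739       NaN
1  Ravi      win       9    3094       NaN
2  Lena      mac      12     497     295.0
3  Lena      mac       9    3405     295.0
4   Wes  android       7     699     193.0
5   Wes      mac       4    3252     295.0
group by user, max of kbytes:
user
Lena    3405
Max     8739
Ravi    3094
Wes     3252
Name: kbytes, dtype: int64
reset_index():
   user  kbytes
0  Lena    3405
1   Max    8739
2  Ravi    3094
3   Wes    3252
So mean() = 4622.5.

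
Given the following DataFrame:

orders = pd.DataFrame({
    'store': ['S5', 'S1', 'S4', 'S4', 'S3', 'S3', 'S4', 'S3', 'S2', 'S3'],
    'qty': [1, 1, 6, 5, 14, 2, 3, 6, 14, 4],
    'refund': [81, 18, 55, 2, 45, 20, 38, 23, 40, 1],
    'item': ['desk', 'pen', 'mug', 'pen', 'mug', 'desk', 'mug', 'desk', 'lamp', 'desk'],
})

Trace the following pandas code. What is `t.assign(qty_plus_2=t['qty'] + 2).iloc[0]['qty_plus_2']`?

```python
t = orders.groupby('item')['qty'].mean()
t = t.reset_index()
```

5.25

group by item, mean of qty:
item
desk     3.250000
lamp    14.000000
mug      7.666667
pen      3.000000
Name: qty, dtype: float64
reset_index():
   item        qty
0  desk   3.250000
1  lamp  14.000000
2   mug   7.666667
3   pen   3.000000
add column qty_plus_2 = t['qty'] + 2:
   item        qty  qty_plus_2
0  desk   3.250000    5.250000
1  lamp  14.000000   16.000000
2   mug   7.666667    9.666667
3   pen   3.000000    5.000000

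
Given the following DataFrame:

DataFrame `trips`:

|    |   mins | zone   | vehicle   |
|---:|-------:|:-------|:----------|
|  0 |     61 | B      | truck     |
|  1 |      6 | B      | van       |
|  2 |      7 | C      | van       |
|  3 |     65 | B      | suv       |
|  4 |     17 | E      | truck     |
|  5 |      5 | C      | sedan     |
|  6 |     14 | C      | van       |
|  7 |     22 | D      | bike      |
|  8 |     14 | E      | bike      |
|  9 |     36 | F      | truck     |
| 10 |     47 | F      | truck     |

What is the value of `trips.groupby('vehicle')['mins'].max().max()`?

65

group by vehicle, max of mins:
vehicle
bike     22
sedan     5
suv      65
truck    61
van      14
Name: mins, dtype: int64
Taking the max of the resulting series gives 65.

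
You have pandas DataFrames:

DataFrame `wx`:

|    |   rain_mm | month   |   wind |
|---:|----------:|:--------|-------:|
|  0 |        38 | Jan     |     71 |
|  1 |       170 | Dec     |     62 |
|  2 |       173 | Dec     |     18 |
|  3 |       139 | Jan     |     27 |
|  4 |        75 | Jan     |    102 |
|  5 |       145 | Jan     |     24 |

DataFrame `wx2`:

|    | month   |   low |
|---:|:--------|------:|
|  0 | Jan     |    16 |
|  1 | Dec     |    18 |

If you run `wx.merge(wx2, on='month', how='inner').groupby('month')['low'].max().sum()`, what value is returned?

merge on 'month' (how='inner') → 6 rows:
   rain_mm month  wind  low
0       38   Jan    71   16
1      170   Dec    62   18
2      173   Dec    18   18
3      139   Jan    27   16
4       75   Jan   102   16
5      145   Jan    24   16
group by month, max of low:
month
Dec    18
Jan    16
Name: low, dtype: int64
Hence 34.

34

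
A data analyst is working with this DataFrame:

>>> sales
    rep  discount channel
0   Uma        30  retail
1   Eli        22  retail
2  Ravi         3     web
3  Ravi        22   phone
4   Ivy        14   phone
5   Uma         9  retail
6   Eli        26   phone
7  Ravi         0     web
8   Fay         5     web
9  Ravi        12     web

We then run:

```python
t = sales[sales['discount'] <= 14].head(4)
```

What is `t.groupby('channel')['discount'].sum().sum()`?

filter rows where discount <= 14:
    rep  discount channel
2  Ravi         3     web
4   Ivy        14   phone
5   Uma         9  retail
7  Ravi         0     web
8   Fay         5     web
9  Ravi        12     web
take first 4 rows:
    rep  discount channel
2  Ravi         3     web
4   Ivy        14   phone
5   Uma         9  retail
7  Ravi         0     web
group by channel, sum of discount:
channel
phone     14
retail     9
web        3
Name: discount, dtype: int64
Taking the sum of the resulting series gives 26.

26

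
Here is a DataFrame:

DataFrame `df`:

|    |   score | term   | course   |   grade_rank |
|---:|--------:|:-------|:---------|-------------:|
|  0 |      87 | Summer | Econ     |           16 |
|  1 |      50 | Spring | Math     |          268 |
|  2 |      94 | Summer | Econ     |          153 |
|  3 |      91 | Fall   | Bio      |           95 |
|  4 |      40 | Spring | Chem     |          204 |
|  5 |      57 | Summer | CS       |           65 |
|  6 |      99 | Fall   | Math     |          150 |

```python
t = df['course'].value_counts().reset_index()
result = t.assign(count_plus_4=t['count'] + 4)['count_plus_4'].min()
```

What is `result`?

5

value_counts of course:
course
Econ    2
Math    2
Bio     1
Chem    1
CS      1
Name: count, dtype: int64
reset_index():
  course  count
0   Econ      2
1   Math      2
2    Bio      1
3   Chem      1
4     CS      1
add column count_plus_4 = t['count'] + 4:
  course  count  count_plus_4
0   Econ      2             6
1   Math      2             6
2    Bio      1             5
3   Chem      1             5
4     CS      1             5
Then the min of column 'count_plus_4': 5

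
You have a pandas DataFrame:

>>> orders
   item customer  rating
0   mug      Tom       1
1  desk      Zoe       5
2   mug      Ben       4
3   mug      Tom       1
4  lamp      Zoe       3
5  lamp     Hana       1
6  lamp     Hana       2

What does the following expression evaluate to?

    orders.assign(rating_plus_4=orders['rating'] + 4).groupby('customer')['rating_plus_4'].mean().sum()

add column rating_plus_4 = orders['rating'] + 4:
   item customer  rating  rating_plus_4
0   mug      Tom       1              5
1  desk      Zoe       5              9
2   mug      Ben       4              8
3   mug      Tom       1              5
4  lamp      Zoe       3              7
5  lamp     Hana       1              5
6  lamp     Hana       2              6
group by customer, mean of rating_plus_4:
customer
Ben     8.0
Hana    5.5
Tom     5.0
Zoe     8.0
Name: rating_plus_4, dtype: float64

26.5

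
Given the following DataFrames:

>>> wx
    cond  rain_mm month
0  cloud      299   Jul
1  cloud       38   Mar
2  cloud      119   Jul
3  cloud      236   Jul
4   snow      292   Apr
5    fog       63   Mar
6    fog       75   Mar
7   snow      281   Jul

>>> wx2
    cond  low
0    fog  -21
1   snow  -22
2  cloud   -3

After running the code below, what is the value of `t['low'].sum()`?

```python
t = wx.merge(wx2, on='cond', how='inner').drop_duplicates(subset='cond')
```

merge on 'cond' (how='inner') → 8 rows:
    cond  rain_mm month  low
0  cloud      299   Jul   -3
1  cloud       38   Mar   -3
2  cloud      119   Jul   -3
3  cloud      236   Jul   -3
4   snow      292   Apr  -22
5    fog       63   Mar  -21
6    fog       75   Mar  -21
7   snow      281   Jul  -22
drop duplicate cond (keep=first):
    cond  rain_mm month  low
0  cloud      299   Jul   -3
4   snow      292   Apr  -22
5    fog       63   Mar  -21

-46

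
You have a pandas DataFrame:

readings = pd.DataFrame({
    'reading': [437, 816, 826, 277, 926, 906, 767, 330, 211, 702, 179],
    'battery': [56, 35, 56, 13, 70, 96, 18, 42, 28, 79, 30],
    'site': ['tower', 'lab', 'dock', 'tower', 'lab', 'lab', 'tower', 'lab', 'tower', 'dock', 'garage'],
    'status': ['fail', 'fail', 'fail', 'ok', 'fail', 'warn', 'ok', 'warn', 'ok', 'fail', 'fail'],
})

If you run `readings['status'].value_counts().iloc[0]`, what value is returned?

value_counts of status:
status
fail    6
ok      3
warn    2
Name: count, dtype: int64
Finally, value at position 0 = 6.

6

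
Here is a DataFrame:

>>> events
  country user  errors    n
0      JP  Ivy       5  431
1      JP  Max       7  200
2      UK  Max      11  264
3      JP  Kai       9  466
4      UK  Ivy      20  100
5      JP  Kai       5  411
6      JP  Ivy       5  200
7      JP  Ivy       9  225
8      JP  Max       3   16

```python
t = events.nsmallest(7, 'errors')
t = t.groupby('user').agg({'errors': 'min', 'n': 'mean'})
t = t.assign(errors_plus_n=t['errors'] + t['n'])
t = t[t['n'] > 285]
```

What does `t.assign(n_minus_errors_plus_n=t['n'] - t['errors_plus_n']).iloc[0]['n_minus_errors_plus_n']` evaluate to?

-5.0

take 7 rows with smallest errors:
  country user  errors    n
8      JP  Max       3   16
0      JP  Ivy       5  431
5      JP  Kai       5  411
6      JP  Ivy       5  200
1      JP  Max       7  200
3      JP  Kai       9  466
7      JP  Ivy       9  225
group by user: min(errors), mean(n):
      errors           n
user                    
Ivy        5  285.333333
Kai        5  438.500000
Max        3  108.000000
add column errors_plus_n = t['errors'] + t['n']:
      errors           n  errors_plus_n
user                                   
Ivy        5  285.333333     290.333333
Kai        5  438.500000     443.500000
Max        3  108.000000     111.000000
filter rows where n > 285:
      errors           n  errors_plus_n
user                                   
Ivy        5  285.333333     290.333333
Kai        5  438.500000     443.500000
add column n_minus_errors_plus_n = t['n'] - t['errors_plus_n']:
      errors           n  errors_plus_n  n_minus_errors_plus_n
user                                                          
Ivy        5  285.333333     290.333333                   -5.0
Kai        5  438.500000     443.500000                   -5.0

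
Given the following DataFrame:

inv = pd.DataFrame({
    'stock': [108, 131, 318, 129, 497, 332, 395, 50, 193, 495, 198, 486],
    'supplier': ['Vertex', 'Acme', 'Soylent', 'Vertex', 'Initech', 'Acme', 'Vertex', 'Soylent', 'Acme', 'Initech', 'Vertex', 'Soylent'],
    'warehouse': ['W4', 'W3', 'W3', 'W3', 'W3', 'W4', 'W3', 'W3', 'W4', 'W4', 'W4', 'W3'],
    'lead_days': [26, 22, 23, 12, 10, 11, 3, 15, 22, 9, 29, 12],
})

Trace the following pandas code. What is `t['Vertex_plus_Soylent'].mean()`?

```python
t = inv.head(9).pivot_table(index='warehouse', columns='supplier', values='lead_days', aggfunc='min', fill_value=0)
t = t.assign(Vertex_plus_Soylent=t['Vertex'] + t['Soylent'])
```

22.0

take first 9 rows:
   stock supplier warehouse  lead_days
0    108   Vertex        W4         26
1    131     Acme        W3         22
2    318  Soylent        W3         23
3    129   Vertex        W3         12
4    497  Initech        W3         10
5    332     Acme        W4         11
6    395   Vertex        W3          3
7     50  Soylent        W3         15
8    193     Acme        W4         22
pivot: rows=warehouse, cols=supplier, min(lead_days):
supplier   Acme  Initech  Soylent  Vertex
warehouse                                
W3           22       10       15       3
W4           11        0        0      26
add column Vertex_plus_Soylent = t['Vertex'] + t['Soylent']:
supplier   Acme  Initech  Soylent  Vertex  Vertex_plus_Soylent
warehouse                                                     
W3           22       10       15       3                   18
W4           11        0        0      26                   26
The mean of column 'Vertex_plus_Soylent' is 22.0.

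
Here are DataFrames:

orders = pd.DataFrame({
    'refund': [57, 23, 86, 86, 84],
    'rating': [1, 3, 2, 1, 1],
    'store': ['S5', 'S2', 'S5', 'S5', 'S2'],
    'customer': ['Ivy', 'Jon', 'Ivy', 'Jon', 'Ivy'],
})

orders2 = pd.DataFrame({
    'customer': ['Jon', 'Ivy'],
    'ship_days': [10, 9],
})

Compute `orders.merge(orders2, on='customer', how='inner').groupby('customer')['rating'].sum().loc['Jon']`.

4

merge on 'customer' (how='inner') → 5 rows:
   refund  rating store customer  ship_days
0      57       1    S5      Ivy          9
1      23       3    S2      Jon         10
2      86       2    S5      Ivy          9
3      86       1    S5      Jon         10
4      84       1    S2      Ivy          9
group by customer, sum of rating:
customer
Ivy    4
Jon    4
Name: rating, dtype: int64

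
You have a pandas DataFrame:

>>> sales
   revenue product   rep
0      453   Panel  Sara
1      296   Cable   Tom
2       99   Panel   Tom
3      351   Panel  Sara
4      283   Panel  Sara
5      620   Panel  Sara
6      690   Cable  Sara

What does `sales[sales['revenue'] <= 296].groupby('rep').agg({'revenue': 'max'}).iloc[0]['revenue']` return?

283

filter rows where revenue <= 296:
   revenue product   rep
1      296   Cable   Tom
2       99   Panel   Tom
4      283   Panel  Sara
group by rep, max of revenue:
      revenue
rep          
Sara      283
Tom       296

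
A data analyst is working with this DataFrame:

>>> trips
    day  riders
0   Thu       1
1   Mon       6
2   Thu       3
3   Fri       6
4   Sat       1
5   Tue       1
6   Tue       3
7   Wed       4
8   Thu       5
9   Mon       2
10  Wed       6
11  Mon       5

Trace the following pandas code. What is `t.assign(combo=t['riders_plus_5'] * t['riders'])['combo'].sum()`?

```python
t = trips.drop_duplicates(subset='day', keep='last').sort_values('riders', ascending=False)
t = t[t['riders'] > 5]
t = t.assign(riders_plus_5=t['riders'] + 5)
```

132

drop duplicate day (keep=last):
    day  riders
3   Fri       6
4   Sat       1
6   Tue       3
8   Thu       5
10  Wed       6
11  Mon       5
sort by riders descending:
    day  riders
3   Fri       6
10  Wed       6
8   Thu       5
11  Mon       5
6   Tue       3
4   Sat       1
filter rows where riders > 5:
    day  riders
3   Fri       6
10  Wed       6
add column riders_plus_5 = t['riders'] + 5:
    day  riders  riders_plus_5
3   Fri       6             11
10  Wed       6             11
add column combo = t['riders_plus_5'] * t['riders']:
    day  riders  riders_plus_5  combo
3   Fri       6             11     66
10  Wed       6             11     66
The sum of column 'combo' is 132.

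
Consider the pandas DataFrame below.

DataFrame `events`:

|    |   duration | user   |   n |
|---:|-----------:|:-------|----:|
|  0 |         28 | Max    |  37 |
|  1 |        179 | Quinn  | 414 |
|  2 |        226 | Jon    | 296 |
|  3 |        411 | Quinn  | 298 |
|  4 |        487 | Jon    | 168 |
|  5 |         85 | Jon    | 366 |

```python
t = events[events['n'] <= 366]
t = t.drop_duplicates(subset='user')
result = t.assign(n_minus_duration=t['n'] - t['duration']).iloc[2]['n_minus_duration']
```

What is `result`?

filter rows where n <= 366:
   duration   user    n
0        28    Max   37
2       226    Jon  296
3       411  Quinn  298
4       487    Jon  168
5        85    Jon  366
drop duplicate user (keep=first):
   duration   user    n
0        28    Max   37
2       226    Jon  296
3       411  Quinn  298
add column n_minus_duration = t['n'] - t['duration']:
   duration   user    n  n_minus_duration
0        28    Max   37                 9
2       226    Jon  296                70
3       411  Quinn  298              -113
So iloc[2]['n_minus_duration'] = -113.

-113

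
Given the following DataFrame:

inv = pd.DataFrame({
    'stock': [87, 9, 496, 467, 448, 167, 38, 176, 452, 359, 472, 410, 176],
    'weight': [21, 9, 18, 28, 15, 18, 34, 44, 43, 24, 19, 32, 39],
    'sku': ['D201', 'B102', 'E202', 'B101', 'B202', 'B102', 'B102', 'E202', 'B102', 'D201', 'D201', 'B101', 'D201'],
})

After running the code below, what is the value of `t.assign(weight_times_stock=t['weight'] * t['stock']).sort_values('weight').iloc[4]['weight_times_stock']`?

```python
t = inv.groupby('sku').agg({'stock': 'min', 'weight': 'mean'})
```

group by sku: min(stock), mean(weight):
      stock  weight
sku                
B101    410   30.00
B102      9   26.00
B202    448   15.00
D201     87   25.75
E202    176   31.00
add column weight_times_stock = t['weight'] * t['stock']:
      stock  weight  weight_times_stock
sku                                    
B101    410   30.00            12300.00
B102      9   26.00              234.00
B202    448   15.00             6720.00
D201     87   25.75             2240.25
E202    176   31.00             5456.00
sort by weight:
      stock  weight  weight_times_stock
sku                                    
B202    448   15.00             6720.00
D201     87   25.75             2240.25
B102      9   26.00              234.00
B101    410   30.00            12300.00
E202    176   31.00             5456.00

5456.0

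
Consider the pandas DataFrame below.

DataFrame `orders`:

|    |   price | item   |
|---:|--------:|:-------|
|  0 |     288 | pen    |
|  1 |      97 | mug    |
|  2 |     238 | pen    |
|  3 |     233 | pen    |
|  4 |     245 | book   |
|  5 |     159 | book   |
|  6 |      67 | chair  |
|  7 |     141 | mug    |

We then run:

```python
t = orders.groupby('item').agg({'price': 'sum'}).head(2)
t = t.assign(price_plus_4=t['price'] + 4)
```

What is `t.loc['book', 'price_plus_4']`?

group by item, sum of price:
       price
item        
book     404
chair     67
mug      238
pen      759
take first 2 rows:
       price
item        
book     404
chair     67
add column price_plus_4 = t['price'] + 4:
       price  price_plus_4
item                      
book     404           408
chair     67            71
Then the value at row 'book', column 'price_plus_4': 408

408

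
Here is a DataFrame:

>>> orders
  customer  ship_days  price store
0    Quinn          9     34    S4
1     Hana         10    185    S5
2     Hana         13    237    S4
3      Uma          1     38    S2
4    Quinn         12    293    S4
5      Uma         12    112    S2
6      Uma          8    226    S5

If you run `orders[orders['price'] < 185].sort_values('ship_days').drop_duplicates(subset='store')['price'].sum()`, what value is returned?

72

filter rows where price < 185:
  customer  ship_days  price store
0    Quinn          9     34    S4
3      Uma          1     38    S2
5      Uma         12    112    S2
sort by ship_days:
  customer  ship_days  price store
3      Uma          1     38    S2
0    Quinn          9     34    S4
5      Uma         12    112    S2
drop duplicate store (keep=first):
  customer  ship_days  price store
3      Uma          1     38    S2
0    Quinn          9     34    S4
sum of column 'price' → 72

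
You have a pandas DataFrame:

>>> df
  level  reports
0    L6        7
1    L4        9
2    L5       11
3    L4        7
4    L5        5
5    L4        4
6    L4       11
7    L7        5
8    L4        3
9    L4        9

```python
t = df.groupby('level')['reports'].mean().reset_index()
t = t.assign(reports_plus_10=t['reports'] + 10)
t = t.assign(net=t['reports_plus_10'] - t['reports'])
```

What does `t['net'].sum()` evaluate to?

group by level, mean of reports:
level
L4    7.166667
L5    8.000000
L6    7.000000
L7    5.000000
Name: reports, dtype: float64
reset_index():
  level   reports
0    L4  7.166667
1    L5  8.000000
2    L6  7.000000
3    L7  5.000000
add column reports_plus_10 = t['reports'] + 10:
  level   reports  reports_plus_10
0    L4  7.166667        17.166667
1    L5  8.000000        18.000000
2    L6  7.000000        17.000000
3    L7  5.000000        15.000000
add column net = t['reports_plus_10'] - t['reports']:
  level   reports  reports_plus_10   net
0    L4  7.166667        17.166667  10.0
1    L5  8.000000        18.000000  10.0
2    L6  7.000000        17.000000  10.0
3    L7  5.000000        15.000000  10.0
Finally, sum of column 'net' = 40.0.

40.0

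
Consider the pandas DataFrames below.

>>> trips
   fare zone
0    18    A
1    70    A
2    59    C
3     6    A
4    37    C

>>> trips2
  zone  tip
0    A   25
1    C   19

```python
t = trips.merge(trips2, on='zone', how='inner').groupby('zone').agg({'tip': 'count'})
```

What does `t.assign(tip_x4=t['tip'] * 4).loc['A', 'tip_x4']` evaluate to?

12

merge on 'zone' (how='inner') → 5 rows:
   fare zone  tip
0    18    A   25
1    70    A   25
2    59    C   19
3     6    A   25
4    37    C   19
group by zone, count of tip:
      tip
zone     
A       3
C       2
add column tip_x4 = t['tip'] * 4:
      tip  tip_x4
zone             
A       3      12
C       2       8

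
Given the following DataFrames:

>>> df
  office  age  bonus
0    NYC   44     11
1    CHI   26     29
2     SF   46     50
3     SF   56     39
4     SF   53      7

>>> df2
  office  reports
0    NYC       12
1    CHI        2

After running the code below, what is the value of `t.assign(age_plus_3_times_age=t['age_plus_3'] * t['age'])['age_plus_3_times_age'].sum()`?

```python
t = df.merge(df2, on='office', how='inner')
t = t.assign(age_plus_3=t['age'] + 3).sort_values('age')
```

merge on 'office' (how='inner') → 2 rows:
  office  age  bonus  reports
0    NYC   44     11       12
1    CHI   26     29        2
add column age_plus_3 = t['age'] + 3:
  office  age  bonus  reports  age_plus_3
0    NYC   44     11       12          47
1    CHI   26     29        2          29
sort by age:
  office  age  bonus  reports  age_plus_3
1    CHI   26     29        2          29
0    NYC   44     11       12          47
add column age_plus_3_times_age = t['age_plus_3'] * t['age']:
  office  age  bonus  reports  age_plus_3  age_plus_3_times_age
1    CHI   26     29        2          29                   754
0    NYC   44     11       12          47                  2068
sum of column 'age_plus_3_times_age' → 2822

2822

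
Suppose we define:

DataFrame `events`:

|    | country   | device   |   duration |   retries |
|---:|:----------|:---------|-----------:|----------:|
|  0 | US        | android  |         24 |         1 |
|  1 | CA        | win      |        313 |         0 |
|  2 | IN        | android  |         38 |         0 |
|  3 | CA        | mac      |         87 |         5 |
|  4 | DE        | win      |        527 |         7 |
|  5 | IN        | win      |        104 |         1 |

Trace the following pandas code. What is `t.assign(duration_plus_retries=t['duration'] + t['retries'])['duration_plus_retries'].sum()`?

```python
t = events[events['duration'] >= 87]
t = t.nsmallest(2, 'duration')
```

197

filter rows where duration >= 87:
  country device  duration  retries
1      CA    win       313        0
3      CA    mac        87        5
4      DE    win       527        7
5      IN    win       104        1
take 2 rows with smallest duration:
  country device  duration  retries
3      CA    mac        87        5
5      IN    win       104        1
add column duration_plus_retries = t['duration'] + t['retries']:
  country device  duration  retries  duration_plus_retries
3      CA    mac        87        5                     92
5      IN    win       104        1                    105
Then the sum of column 'duration_plus_retries': 197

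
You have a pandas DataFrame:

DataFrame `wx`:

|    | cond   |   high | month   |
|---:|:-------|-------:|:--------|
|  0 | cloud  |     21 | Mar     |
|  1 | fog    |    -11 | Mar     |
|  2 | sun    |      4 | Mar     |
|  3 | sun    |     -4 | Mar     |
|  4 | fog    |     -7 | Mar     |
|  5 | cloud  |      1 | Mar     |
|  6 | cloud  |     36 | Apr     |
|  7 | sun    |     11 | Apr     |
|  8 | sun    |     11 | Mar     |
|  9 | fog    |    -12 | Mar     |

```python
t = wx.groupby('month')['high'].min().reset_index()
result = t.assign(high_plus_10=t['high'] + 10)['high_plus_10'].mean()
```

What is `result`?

group by month, min of high:
month
Apr    11
Mar   -12
Name: high, dtype: int64
reset_index():
  month  high
0   Apr    11
1   Mar   -12
add column high_plus_10 = t['high'] + 10:
  month  high  high_plus_10
0   Apr    11            21
1   Mar   -12            -2
Hence 9.5.

9.5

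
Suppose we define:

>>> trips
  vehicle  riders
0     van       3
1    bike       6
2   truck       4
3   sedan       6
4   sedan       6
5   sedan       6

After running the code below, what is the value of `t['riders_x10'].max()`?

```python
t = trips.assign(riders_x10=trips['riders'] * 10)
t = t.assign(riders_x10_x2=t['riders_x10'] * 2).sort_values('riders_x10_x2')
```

60

add column riders_x10 = trips['riders'] * 10:
  vehicle  riders  riders_x10
0     van       3          30
1    bike       6          60
2   truck       4          40
3   sedan       6          60
4   sedan       6          60
5   sedan       6          60
add column riders_x10_x2 = t['riders_x10'] * 2:
  vehicle  riders  riders_x10  riders_x10_x2
0     van       3          30             60
1    bike       6          60            120
2   truck       4          40             80
3   sedan       6          60            120
4   sedan       6          60            120
5   sedan       6          60            120
sort by riders_x10_x2:
  vehicle  riders  riders_x10  riders_x10_x2
0     van       3          30             60
2   truck       4          40             80
1    bike       6          60            120
3   sedan       6          60            120
4   sedan       6          60            120
5   sedan       6          60            120
Hence 60.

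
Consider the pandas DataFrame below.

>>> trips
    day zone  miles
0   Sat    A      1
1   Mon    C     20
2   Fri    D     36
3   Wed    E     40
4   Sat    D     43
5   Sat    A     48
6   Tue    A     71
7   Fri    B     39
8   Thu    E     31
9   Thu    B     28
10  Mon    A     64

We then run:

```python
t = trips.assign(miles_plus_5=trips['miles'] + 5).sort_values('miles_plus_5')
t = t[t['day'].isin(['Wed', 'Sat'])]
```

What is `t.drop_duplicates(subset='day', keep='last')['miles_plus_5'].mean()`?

49.0

add column miles_plus_5 = trips['miles'] + 5:
    day zone  miles  miles_plus_5
0   Sat    A      1             6
1   Mon    C     20            25
2   Fri    D     36            41
3   Wed    E     40            45
4   Sat    D     43            48
5   Sat    A     48            53
6   Tue    A     71            76
7   Fri    B     39            44
8   Thu    E     31            36
9   Thu    B     28            33
10  Mon    A     64            69
sort by miles_plus_5:
    day zone  miles  miles_plus_5
0   Sat    A      1             6
1   Mon    C     20            25
9   Thu    B     28            33
8   Thu    E     31            36
2   Fri    D     36            41
7   Fri    B     39            44
3   Wed    E     40            45
4   Sat    D     43            48
5   Sat    A     48            53
10  Mon    A     64            69
6   Tue    A     71            76
filter rows where day in ['Wed', 'Sat']:
   day zone  miles  miles_plus_5
0  Sat    A      1             6
3  Wed    E     40            45
4  Sat    D     43            48
5  Sat    A     48            53
drop duplicate day (keep=last):
   day zone  miles  miles_plus_5
3  Wed    E     40            45
5  Sat    A     48            53
The mean of column 'miles_plus_5' is 49.0.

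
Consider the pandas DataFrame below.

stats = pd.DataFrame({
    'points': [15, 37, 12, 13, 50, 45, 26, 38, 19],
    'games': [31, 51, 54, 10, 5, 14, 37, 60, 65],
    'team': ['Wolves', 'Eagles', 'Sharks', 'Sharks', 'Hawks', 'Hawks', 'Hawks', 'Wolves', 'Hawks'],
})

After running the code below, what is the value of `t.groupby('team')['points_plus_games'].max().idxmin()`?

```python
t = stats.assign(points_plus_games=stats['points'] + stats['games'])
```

Sharks

add column points_plus_games = stats['points'] + stats['games']:
   points  games    team  points_plus_games
0      15     31  Wolves                 46
1      37     51  Eagles                 88
2      12     54  Sharks                 66
3      13     10  Sharks                 23
4      50      5   Hawks                 55
5      45     14   Hawks                 59
6      26     37   Hawks                 63
7      38     60  Wolves                 98
8      19     65   Hawks                 84
group by team, max of points_plus_games:
team
Eagles    88
Hawks     84
Sharks    66
Wolves    98
Name: points_plus_games, dtype: int64
The label with the smallest value is Sharks.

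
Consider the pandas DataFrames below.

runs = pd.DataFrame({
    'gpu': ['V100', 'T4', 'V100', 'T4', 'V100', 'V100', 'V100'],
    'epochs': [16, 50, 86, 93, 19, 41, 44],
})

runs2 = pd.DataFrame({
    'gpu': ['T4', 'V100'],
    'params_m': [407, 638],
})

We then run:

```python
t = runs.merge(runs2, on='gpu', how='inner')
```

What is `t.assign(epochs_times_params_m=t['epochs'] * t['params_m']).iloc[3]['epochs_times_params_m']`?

37851

merge on 'gpu' (how='inner') → 7 rows:
    gpu  epochs  params_m
0  V100      16       638
1    T4      50       407
2  V100      86       638
3    T4      93       407
4  V100      19       638
5  V100      41       638
6  V100      44       638
add column epochs_times_params_m = t['epochs'] * t['params_m']:
    gpu  epochs  params_m  epochs_times_params_m
0  V100      16       638                  10208
1    T4      50       407                  20350
2  V100      86       638                  54868
3    T4      93       407                  37851
4  V100      19       638                  12122
5  V100      41       638                  26158
6  V100      44       638                  28072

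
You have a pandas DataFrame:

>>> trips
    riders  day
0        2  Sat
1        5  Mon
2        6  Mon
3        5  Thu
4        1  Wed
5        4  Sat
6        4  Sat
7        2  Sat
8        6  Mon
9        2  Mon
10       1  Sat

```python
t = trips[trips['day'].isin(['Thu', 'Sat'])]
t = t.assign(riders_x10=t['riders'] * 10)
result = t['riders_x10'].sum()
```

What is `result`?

filter rows where day in ['Thu', 'Sat']:
    riders  day
0        2  Sat
3        5  Thu
5        4  Sat
6        4  Sat
7        2  Sat
10       1  Sat
add column riders_x10 = t['riders'] * 10:
    riders  day  riders_x10
0        2  Sat          20
3        5  Thu          50
5        4  Sat          40
6        4  Sat          40
7        2  Sat          20
10       1  Sat          10
Finally, sum of column 'riders_x10' = 180.

180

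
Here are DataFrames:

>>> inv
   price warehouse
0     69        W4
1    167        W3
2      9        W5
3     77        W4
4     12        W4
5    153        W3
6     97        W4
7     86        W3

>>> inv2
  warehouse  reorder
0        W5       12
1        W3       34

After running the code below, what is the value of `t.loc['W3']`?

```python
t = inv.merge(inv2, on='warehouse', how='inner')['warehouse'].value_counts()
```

merge on 'warehouse' (how='inner') → 4 rows:
   price warehouse  reorder
0    167        W3       34
1      9        W5       12
2    153        W3       34
3     86        W3       34
value_counts of warehouse:
warehouse
W3    3
W5    1
Name: count, dtype: int64
Reading off the value at index 'W3', we get 3.

3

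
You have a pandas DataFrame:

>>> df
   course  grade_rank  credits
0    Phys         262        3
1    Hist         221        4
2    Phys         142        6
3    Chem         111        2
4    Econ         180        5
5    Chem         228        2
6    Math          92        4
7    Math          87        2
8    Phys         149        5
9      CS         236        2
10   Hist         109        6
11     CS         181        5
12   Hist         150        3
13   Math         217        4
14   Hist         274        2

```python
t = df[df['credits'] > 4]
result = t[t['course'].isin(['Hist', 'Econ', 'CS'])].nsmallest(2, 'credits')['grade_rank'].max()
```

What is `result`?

181

filter rows where credits > 4:
   course  grade_rank  credits
2    Phys         142        6
4    Econ         180        5
8    Phys         149        5
10   Hist         109        6
11     CS         181        5
filter rows where course in ['Hist', 'Econ', 'CS']:
   course  grade_rank  credits
4    Econ         180        5
10   Hist         109        6
11     CS         181        5
take 2 rows with smallest credits:
   course  grade_rank  credits
4    Econ         180        5
11     CS         181        5
max of column 'grade_rank' → 181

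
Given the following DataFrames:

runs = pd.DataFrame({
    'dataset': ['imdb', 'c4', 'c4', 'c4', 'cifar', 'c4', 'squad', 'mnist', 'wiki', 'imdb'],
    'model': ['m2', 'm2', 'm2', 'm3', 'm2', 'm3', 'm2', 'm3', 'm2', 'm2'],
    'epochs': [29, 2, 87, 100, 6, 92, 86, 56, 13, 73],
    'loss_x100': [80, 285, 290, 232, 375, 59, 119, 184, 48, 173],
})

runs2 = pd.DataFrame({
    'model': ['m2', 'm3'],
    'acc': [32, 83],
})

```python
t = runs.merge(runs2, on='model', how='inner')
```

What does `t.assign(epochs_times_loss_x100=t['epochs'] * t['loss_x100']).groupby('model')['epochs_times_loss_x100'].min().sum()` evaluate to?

merge on 'model' (how='inner') → 10 rows:
  dataset model  epochs  loss_x100  acc
0    imdb    m2      29         80   32
1      c4    m2       2        285   32
2      c4    m2      87        290   32
3      c4    m3     100        232   83
4   cifar    m2       6        375   32
5      c4    m3      92         59   83
6   squad    m2      86        119   32
7   mnist    m3      56        184   83
8    wiki    m2      13         48   32
9    imdb    m2      73        173   32
add column epochs_times_loss_x100 = t['epochs'] * t['loss_x100']:
  dataset model  epochs  loss_x100  acc  epochs_times_loss_x100
0    imdb    m2      29         80   32                    2320
1      c4    m2       2        285   32                     570
2      c4    m2      87        290   32                   25230
3      c4    m3     100        232   83                   23200
4   cifar    m2       6        375   32                    2250
5      c4    m3      92         59   83                    5428
6   squad    m2      86        119   32                   10234
7   mnist    m3      56        184   83                   10304
8    wiki    m2      13         48   32                     624
9    imdb    m2      73        173   32                   12629
group by model, min of epochs_times_loss_x100:
model
m2     570
m3    5428
Name: epochs_times_loss_x100, dtype: int64

5998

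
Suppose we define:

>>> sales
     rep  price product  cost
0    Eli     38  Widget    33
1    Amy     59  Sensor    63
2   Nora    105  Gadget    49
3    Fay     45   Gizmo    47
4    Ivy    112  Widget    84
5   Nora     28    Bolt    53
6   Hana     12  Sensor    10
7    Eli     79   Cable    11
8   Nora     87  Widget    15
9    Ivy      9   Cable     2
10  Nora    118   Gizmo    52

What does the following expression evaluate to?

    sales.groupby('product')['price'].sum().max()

237

group by product, sum of price:
product
Bolt       28
Cable      88
Gadget    105
Gizmo     163
Sensor     71
Widget    237
Name: price, dtype: int64
So max() = 237.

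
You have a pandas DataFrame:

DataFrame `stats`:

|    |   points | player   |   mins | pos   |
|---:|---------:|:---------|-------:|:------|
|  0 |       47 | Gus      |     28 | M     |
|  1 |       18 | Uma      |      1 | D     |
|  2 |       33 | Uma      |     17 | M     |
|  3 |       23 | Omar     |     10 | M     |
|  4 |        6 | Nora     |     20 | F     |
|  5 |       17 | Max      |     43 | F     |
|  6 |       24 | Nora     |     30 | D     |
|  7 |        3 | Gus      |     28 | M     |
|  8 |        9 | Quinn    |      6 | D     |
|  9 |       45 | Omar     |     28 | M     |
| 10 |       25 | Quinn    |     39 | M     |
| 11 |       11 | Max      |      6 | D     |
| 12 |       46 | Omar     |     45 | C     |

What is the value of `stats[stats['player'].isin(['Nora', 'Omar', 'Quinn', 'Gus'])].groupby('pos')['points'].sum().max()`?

filter rows where player in ['Nora', 'Omar', 'Quinn', 'Gus']:
    points player  mins pos
0       47    Gus    28   M
3       23   Omar    10   M
4        6   Nora    20   F
6       24   Nora    30   D
7        3    Gus    28   M
8        9  Quinn     6   D
9       45   Omar    28   M
10      25  Quinn    39   M
12      46   Omar    45   C
group by pos, sum of points:
pos
C     46
D     33
F      6
M    143
Name: points, dtype: int64

143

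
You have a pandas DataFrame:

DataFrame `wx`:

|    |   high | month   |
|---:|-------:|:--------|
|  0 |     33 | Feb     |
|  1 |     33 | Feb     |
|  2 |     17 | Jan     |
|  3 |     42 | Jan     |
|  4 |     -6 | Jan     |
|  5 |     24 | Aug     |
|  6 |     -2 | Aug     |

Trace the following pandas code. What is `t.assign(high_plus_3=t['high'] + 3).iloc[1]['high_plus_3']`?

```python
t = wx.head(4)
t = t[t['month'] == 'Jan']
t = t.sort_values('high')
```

45

take first 4 rows:
   high month
0    33   Feb
1    33   Feb
2    17   Jan
3    42   Jan
filter rows where month == 'Jan':
   high month
2    17   Jan
3    42   Jan
sort by high:
   high month
2    17   Jan
3    42   Jan
add column high_plus_3 = t['high'] + 3:
   high month  high_plus_3
2    17   Jan           20
3    42   Jan           45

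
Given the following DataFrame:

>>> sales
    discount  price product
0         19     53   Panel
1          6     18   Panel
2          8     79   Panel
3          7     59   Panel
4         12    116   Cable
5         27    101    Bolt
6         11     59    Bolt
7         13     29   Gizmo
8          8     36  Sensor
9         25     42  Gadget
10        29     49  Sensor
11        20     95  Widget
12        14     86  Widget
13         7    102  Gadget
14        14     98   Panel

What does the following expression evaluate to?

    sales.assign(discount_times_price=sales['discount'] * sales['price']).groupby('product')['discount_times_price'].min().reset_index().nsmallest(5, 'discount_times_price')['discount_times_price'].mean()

add column discount_times_price = sales['discount'] * sales['price']:
    discount  price product  discount_times_price
0         19     53   Panel                  1007
1          6     18   Panel                   108
2          8     79   Panel                   632
3          7     59   Panel                   413
4         12    116   Cable                  1392
5         27    101    Bolt                  2727
6         11     59    Bolt                   649
7         13     29   Gizmo                   377
8          8     36  Sensor                   288
9         25     42  Gadget                  1050
10        29     49  Sensor                  1421
11        20     95  Widget                  1900
12        14     86  Widget                  1204
13         7    102  Gadget                   714
14        14     98   Panel                  1372
group by product, min of discount_times_price:
product
Bolt       649
Cable     1392
Gadget     714
Gizmo      377
Panel      108
Sensor     288
Widget    1204
Name: discount_times_price, dtype: int64
reset_index():
  product  discount_times_price
0    Bolt                   649
1   Cable                  1392
2  Gadget                   714
3   Gizmo                   377
4   Panel                   108
5  Sensor                   288
6  Widget                  1204
take 5 rows with smallest discount_times_price:
  product  discount_times_price
4   Panel                   108
5  Sensor                   288
3   Gizmo                   377
0    Bolt                   649
2  Gadget                   714
Then the mean of column 'discount_times_price': 427.2

427.2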